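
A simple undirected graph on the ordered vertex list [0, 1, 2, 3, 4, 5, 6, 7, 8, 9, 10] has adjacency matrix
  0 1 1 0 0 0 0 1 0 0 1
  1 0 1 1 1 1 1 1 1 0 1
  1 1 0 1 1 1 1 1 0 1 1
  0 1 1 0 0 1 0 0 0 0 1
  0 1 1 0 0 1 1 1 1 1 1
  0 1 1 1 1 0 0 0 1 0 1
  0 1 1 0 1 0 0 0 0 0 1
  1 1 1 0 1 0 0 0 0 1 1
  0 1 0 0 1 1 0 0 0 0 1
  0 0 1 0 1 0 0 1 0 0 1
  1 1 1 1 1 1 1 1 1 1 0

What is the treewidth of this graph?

A width-4 tree decomposition is:
Bags: B1 = {1, 2, 4, 6, 10}  B2 = {1, 2, 4, 7, 10}  B3 = {2, 4, 7, 9, 10}  B4 = {1, 2, 4, 5, 10}  B5 = {1, 2, 3, 5, 10}  B6 = {1, 4, 5, 8, 10}  B7 = {0, 1, 2, 7, 10}
Tree: B1–B2, B2–B3, B2–B4, B4–B5, B4–B6, B2–B7
Every bag has size at most 5, so the width is 5 − 1 = 4 and tw(G) ≤ 4. On the other hand G contains the 5-clique {1, 4, 5, 8, 10}. A clique must lie in a single bag of any decomposition, so no decomposition can have width below 4. Combining the bounds, tw(G) = 4.

4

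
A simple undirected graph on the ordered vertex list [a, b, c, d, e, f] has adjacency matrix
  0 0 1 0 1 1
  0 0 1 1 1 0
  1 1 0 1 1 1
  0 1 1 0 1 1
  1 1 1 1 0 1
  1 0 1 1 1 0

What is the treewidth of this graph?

3

A width-3 tree decomposition is:
Bags: B1 = {c, d, e, f}  B2 = {a, c, e, f}  B3 = {b, c, d, e}
Tree: B1–B2, B1–B3
Each bag holds 4 vertices, so the decomposition has width 3, which upper-bounds the treewidth. For the lower bound, the 4 vertices {c, d, e, f} are pairwise adjacent, and any tree decomposition puts a clique entirely inside one bag — forcing width ≥ 3. The upper and lower bounds meet at 3, so that is the treewidth.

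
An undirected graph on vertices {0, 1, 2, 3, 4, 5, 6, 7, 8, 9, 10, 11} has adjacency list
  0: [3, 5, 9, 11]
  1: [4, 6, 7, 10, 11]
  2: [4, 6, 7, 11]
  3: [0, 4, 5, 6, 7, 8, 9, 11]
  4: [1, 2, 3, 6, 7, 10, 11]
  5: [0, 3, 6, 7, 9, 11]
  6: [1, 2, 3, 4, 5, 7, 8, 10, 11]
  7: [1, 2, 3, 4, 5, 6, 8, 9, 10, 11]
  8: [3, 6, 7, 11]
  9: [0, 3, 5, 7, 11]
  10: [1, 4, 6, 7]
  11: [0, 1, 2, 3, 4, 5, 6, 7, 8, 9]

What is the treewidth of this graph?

A width-4 tree decomposition is:
Bags: B1 = {3, 4, 6, 7, 11}  B2 = {3, 5, 6, 7, 11}  B3 = {3, 5, 7, 9, 11}  B4 = {1, 4, 6, 7, 11}  B5 = {1, 4, 6, 7, 10}  B6 = {2, 4, 6, 7, 11}  B7 = {0, 3, 5, 9, 11}  B8 = {3, 6, 7, 8, 11}
Tree: B1–B2, B2–B3, B1–B4, B4–B5, B4–B6, B3–B7, B1–B8
Each bag holds 5 vertices, so the decomposition has width 4, which upper-bounds the treewidth. Conversely, {0, 3, 5, 9, 11} is a clique of size 5, and the vertices of any clique must share a bag in every tree decomposition; so some bag has ≥ 5 vertices and tw(G) ≥ 4. The upper and lower bounds meet at 4, so that is the treewidth.

4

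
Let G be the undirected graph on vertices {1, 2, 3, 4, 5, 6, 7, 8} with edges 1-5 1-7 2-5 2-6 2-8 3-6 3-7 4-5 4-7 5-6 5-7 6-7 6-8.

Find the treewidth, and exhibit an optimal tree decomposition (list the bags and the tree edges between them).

Each bag holds 3 vertices, so the decomposition has width 2, which upper-bounds the treewidth. For the lower bound, the 3 vertices {2, 6, 8} are pairwise adjacent, and any tree decomposition puts a clique entirely inside one bag — forcing width ≥ 2. Hence tw(G) = 2 exactly.

Treewidth 2.
One optimal decomposition is:
Bags: B1 = {4, 5, 7}  B2 = {5, 6, 7}  B3 = {2, 5, 6}  B4 = {3, 6, 7}  B5 = {2, 6, 8}  B6 = {1, 5, 7}
Tree: B1–B2, B2–B3, B2–B4, B3–B5, B1–B6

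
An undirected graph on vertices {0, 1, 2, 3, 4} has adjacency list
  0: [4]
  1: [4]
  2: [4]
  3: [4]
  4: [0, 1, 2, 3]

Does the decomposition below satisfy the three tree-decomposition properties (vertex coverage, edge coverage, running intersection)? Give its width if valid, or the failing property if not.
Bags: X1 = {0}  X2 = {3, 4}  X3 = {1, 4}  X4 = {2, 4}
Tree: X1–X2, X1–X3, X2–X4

A tree decomposition must satisfy three properties: every vertex lies in some bag; for every edge, both endpoints lie together in some bag; and for every vertex, the bags containing it form a connected subtree. Here edge (4,0) lies in no bag, so the decomposition is invalid.

No — edge (4,0) lies in no bag.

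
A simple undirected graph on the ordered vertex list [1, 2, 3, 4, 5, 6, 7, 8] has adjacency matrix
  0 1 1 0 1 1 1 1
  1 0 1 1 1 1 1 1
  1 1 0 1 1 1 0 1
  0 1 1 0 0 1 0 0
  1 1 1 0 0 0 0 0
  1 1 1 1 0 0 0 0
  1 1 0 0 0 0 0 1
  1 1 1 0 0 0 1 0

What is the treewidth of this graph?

A width-3 tree decomposition is:
Bags: B1 = {1, 2, 3, 6}  B2 = {1, 2, 3, 8}  B3 = {1, 2, 7, 8}  B4 = {1, 2, 3, 5}  B5 = {2, 3, 4, 6}
Tree: B1–B2, B2–B3, B2–B4, B1–B5
Each bag holds 4 vertices, so the decomposition has width 3, which upper-bounds the treewidth. On the other hand G contains the 4-clique {1, 2, 3, 8}. A clique must lie in a single bag of any decomposition, so no decomposition can have width below 3. The upper and lower bounds meet at 3, so that is the treewidth.

3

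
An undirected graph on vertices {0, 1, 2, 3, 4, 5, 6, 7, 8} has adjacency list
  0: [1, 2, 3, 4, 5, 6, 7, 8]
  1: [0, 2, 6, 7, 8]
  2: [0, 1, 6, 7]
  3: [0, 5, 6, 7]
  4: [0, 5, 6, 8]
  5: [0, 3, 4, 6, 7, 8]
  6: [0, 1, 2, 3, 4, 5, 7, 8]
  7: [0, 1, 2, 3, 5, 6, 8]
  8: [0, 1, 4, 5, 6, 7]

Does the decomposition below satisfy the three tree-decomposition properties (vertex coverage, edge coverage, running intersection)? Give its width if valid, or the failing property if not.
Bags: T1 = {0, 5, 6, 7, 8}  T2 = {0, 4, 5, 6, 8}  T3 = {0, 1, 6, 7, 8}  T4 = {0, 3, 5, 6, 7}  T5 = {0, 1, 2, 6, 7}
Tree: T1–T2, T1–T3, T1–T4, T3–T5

Checking the three conditions: (i) the bags cover all of {0, 1, 2, 3, 4, 5, 6, 7, 8}; (ii) for each edge, some bag contains both endpoints; (iii) the bags containing any fixed vertex form a subtree. All hold, so the decomposition is valid with width 5 − 1 = 4.

Yes; width 4.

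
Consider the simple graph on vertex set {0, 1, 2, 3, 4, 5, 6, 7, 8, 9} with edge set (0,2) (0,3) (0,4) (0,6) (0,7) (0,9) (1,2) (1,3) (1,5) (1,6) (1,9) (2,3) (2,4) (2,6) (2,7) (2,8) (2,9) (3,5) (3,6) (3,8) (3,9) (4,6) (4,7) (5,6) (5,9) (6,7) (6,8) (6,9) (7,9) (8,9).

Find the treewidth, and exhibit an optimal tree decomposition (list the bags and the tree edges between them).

Every bag has size at most 5, so the width is 5 − 1 = 4 and tw(G) ≤ 4. For the lower bound, the 5 vertices {0, 2, 3, 6, 9} are pairwise adjacent, and any tree decomposition puts a clique entirely inside one bag — forcing width ≥ 4. Combining the bounds, tw(G) = 4.

Treewidth 4.
One such decomposition:
Bags: B1 = {1, 2, 3, 6, 9}  B2 = {0, 2, 3, 6, 9}  B3 = {1, 3, 5, 6, 9}  B4 = {0, 2, 6, 7, 9}  B5 = {2, 3, 6, 8, 9}  B6 = {0, 2, 4, 6, 7}
Tree: B1–B2, B1–B3, B2–B4, B2–B5, B4–B6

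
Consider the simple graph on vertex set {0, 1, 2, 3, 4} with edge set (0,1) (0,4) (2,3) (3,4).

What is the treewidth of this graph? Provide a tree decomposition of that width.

Treewidth 1.
One such decomposition:
Bags: B1 = {0, 1}  B2 = {0, 4}  B3 = {3, 4}  B4 = {2, 3}
Tree: B1–B2, B2–B3, B3–B4

The largest bag has 2 vertices, giving width 1; this decomposition certifies tw(G) ≤ 1. G has an edge, so its treewidth is at least 1. Therefore the treewidth is 1.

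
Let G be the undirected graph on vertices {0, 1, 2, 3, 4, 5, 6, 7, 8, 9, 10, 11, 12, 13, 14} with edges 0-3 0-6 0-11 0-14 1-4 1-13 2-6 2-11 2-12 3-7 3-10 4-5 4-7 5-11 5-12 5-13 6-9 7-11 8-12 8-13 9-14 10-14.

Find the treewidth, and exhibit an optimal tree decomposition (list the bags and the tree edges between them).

The largest bag has 4 vertices, giving width 3; this decomposition certifies tw(G) ≤ 3. For the lower bound: the 4 vertex sets {9,10,14}, {3}, {0}, {2,6,7,11} are disjoint, each induces a connected subgraph, and every pair is joined by at least one edge of G. Contracting each set to a single vertex therefore yields K_{4} as a minor, and since treewidth is minor-monotone, tw(G) ≥ tw(K_{4}) = 3. Therefore the treewidth is 3.

Treewidth 3.
One such decomposition:
Bags: B1 = {3, 9, 10, 14}  B2 = {0, 3, 9, 14}  B3 = {0, 3, 6, 9}  B4 = {0, 3, 6, 7}  B5 = {0, 6, 7, 11}  B6 = {2, 6, 7, 11}  B7 = {2, 4, 7, 11}  B8 = {2, 4, 5, 11}  B9 = {2, 4, 5, 12}  B10 = {1, 4, 5, 12}  B11 = {1, 5, 12, 13}  B12 = {1, 8, 12, 13}
Tree: B1–B2, B2–B3, B3–B4, B4–B5, B5–B6, B6–B7, B7–B8, B8–B9, B9–B10, B10–B11, B11–B12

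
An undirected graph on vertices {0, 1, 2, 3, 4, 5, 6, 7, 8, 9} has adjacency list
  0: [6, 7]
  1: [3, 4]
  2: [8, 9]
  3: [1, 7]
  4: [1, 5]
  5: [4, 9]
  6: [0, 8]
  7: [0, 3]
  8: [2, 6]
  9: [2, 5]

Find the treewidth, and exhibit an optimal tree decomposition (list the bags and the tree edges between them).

Treewidth 2.
Bags: B1 = {0, 3, 7}  B2 = {0, 1, 3}  B3 = {0, 1, 4}  B4 = {0, 4, 5}  B5 = {0, 5, 9}  B6 = {0, 2, 9}  B7 = {0, 2, 8}  B8 = {0, 6, 8}
Tree: B1–B2, B2–B3, B3–B4, B4–B5, B5–B6, B6–B7, B7–B8

The largest bag has 3 vertices, giving width 2; this decomposition certifies tw(G) ≤ 2. The edges 0–7–3–1–4–5–9–2–8–6–0 form a cycle, so G is not a tree and its treewidth is at least 2. The upper and lower bounds meet at 2, so that is the treewidth.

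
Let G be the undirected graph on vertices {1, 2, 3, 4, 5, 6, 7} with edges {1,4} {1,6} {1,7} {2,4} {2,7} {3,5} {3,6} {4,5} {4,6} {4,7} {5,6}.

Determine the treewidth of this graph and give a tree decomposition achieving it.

Each bag holds 3 vertices, so the decomposition has width 2, which upper-bounds the treewidth. Conversely, {3, 5, 6} is a clique of size 3, and the vertices of any clique must share a bag in every tree decomposition; so some bag has ≥ 3 vertices and tw(G) ≥ 2. Combining the bounds, tw(G) = 2.

Treewidth 2.
Bags: B1 = {4, 5, 6}  B2 = {1, 4, 6}  B3 = {1, 4, 7}  B4 = {2, 4, 7}  B5 = {3, 5, 6}
Tree: B1–B2, B2–B3, B3–B4, B1–B5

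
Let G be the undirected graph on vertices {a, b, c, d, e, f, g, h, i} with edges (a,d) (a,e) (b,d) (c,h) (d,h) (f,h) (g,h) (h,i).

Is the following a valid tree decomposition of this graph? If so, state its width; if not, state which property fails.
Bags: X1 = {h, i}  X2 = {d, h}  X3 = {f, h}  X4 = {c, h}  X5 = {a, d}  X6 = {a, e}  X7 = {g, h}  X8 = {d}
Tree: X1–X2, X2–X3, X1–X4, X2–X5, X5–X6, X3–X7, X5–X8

A tree decomposition must satisfy three properties: every vertex lies in some bag; for every edge, both endpoints lie together in some bag; and for every vertex, the bags containing it form a connected subtree. Here vertex b appears in no bag, so the decomposition is invalid.

No — vertex b appears in no bag.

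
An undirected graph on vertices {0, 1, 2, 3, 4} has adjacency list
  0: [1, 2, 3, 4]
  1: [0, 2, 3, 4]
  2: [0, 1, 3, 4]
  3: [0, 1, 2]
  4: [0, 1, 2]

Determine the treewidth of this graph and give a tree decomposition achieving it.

Every bag has size at most 4, so the width is 4 − 1 = 3 and tw(G) ≤ 3. Conversely, {0, 1, 2, 3} is a clique of size 4, and the vertices of any clique must share a bag in every tree decomposition; so some bag has ≥ 4 vertices and tw(G) ≥ 3. The upper and lower bounds meet at 3, so that is the treewidth.

Treewidth 3.
One optimal decomposition is:
Bags: B1 = {0, 1, 2, 4}  B2 = {0, 1, 2, 3}
Tree: B1–B2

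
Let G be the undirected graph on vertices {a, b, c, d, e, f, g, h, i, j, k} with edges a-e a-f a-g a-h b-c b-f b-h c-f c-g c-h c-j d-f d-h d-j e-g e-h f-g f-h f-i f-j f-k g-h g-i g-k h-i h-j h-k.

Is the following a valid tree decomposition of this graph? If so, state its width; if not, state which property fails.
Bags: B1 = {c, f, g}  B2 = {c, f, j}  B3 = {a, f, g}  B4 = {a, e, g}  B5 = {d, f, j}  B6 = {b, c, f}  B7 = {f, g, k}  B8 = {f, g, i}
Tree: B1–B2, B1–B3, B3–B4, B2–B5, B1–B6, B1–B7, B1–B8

A tree decomposition must satisfy three properties: every vertex lies in some bag; for every edge, both endpoints lie together in some bag; and for every vertex, the bags containing it form a connected subtree. Here vertex h appears in no bag, so the decomposition is invalid.

No — vertex h appears in no bag.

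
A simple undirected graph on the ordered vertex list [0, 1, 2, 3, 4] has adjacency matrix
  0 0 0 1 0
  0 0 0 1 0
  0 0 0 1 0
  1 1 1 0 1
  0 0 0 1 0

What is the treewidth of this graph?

A width-1 tree decomposition is:
Bags: B1 = {3, 4}  B2 = {1, 3}  B3 = {0, 3}  B4 = {2, 3}
Tree: B1–B2, B1–B3, B3–B4
The largest bag has 2 vertices, giving width 1; this decomposition certifies tw(G) ≤ 1. Since G has at least one edge (e.g. 4–3), it is not an edgeless graph, so tw(G) ≥ 1. Hence tw(G) = 1 exactly.

1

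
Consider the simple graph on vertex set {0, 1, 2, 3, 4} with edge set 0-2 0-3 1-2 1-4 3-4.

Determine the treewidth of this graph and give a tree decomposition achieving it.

The largest bag has 3 vertices, giving width 2; this decomposition certifies tw(G) ≤ 2. The edges 1–4–3–0–2–1 form a cycle, so G is not a tree and its treewidth is at least 2. Combining the bounds, tw(G) = 2.

Treewidth 2.
One such decomposition:
Bags: B1 = {1, 3, 4}  B2 = {0, 1, 3}  B3 = {0, 1, 2}
Tree: B1–B2, B2–B3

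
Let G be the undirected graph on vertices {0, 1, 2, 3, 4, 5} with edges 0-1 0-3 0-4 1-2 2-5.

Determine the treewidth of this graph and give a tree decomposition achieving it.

Every bag has size at most 2, so the width is 2 − 1 = 1 and tw(G) ≤ 1. Any graph with an edge has treewidth ≥ 1, and G has the edge 1–0. Hence tw(G) = 1 exactly.

Treewidth 1.
One optimal decomposition is:
Bags: B1 = {0, 1}  B2 = {0, 4}  B3 = {1, 2}  B4 = {2, 5}  B5 = {0, 3}
Tree: B1–B2, B1–B3, B3–B4, B2–B5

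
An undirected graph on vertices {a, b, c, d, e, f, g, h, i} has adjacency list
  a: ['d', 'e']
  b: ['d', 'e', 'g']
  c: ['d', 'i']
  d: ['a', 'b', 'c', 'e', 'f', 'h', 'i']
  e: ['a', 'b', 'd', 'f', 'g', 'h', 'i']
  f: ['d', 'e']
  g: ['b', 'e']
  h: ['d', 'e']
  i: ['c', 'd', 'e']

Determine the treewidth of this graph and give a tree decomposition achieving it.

The largest bag has 3 vertices, giving width 2; this decomposition certifies tw(G) ≤ 2. For the lower bound, the 3 vertices {d, e, f} are pairwise adjacent, and any tree decomposition puts a clique entirely inside one bag — forcing width ≥ 2. Hence tw(G) = 2 exactly.

Treewidth 2.
One optimal decomposition is:
Bags: B1 = {d, e, i}  B2 = {b, d, e}  B3 = {c, d, i}  B4 = {d, e, f}  B5 = {d, e, h}  B6 = {b, e, g}  B7 = {a, d, e}
Tree: B1–B2, B1–B3, B2–B4, B2–B5, B2–B6, B1–B7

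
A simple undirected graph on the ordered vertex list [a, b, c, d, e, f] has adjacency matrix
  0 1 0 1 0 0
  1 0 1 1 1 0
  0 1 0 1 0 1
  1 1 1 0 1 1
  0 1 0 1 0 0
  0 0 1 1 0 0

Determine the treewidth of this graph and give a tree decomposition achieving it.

The largest bag has 3 vertices, giving width 2; this decomposition certifies tw(G) ≤ 2. On the other hand G contains the 3-clique {c, d, f}. A clique must lie in a single bag of any decomposition, so no decomposition can have width below 2. The upper and lower bounds meet at 2, so that is the treewidth.

Treewidth 2.
One optimal decomposition is:
Bags: B1 = {a, b, d}  B2 = {b, d, e}  B3 = {b, c, d}  B4 = {c, d, f}
Tree: B1–B2, B1–B3, B3–B4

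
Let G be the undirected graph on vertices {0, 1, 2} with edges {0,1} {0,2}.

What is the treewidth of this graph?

1

A width-1 tree decomposition is:
Bags: B1 = {0, 1}  B2 = {0, 2}
Tree: B1–B2
Every bag has size at most 2, so the width is 2 − 1 = 1 and tw(G) ≤ 1. Since G has at least one edge (e.g. 1–0), it is not an edgeless graph, so tw(G) ≥ 1. The upper and lower bounds meet at 1, so that is the treewidth.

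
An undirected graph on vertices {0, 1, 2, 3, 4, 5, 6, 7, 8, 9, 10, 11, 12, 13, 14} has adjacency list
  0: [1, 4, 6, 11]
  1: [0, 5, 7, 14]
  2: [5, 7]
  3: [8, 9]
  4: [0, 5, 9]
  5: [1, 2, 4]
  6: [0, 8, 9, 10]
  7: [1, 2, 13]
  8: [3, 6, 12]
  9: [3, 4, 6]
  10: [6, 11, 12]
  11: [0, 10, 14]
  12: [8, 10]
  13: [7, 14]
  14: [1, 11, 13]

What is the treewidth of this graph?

A width-3 tree decomposition is:
Bags: B1 = {3, 8, 10, 12}  B2 = {3, 6, 8, 10}  B3 = {3, 6, 9, 10}  B4 = {6, 9, 10, 11}  B5 = {0, 6, 9, 11}  B6 = {0, 4, 9, 11}  B7 = {0, 4, 11, 14}  B8 = {0, 1, 4, 14}  B9 = {1, 4, 5, 14}  B10 = {1, 5, 13, 14}  B11 = {1, 5, 7, 13}  B12 = {2, 5, 7, 13}
Tree: B1–B2, B2–B3, B3–B4, B4–B5, B5–B6, B6–B7, B7–B8, B8–B9, B9–B10, B10–B11, B11–B12
Every bag has size at most 4, so the width is 4 − 1 = 3 and tw(G) ≤ 3. For the lower bound: the 4 vertex sets {3,8,12}, {10}, {6}, {0,4,9,11} are disjoint, each induces a connected subgraph, and every pair is joined by at least one edge of G. Contracting each set to a single vertex therefore yields K_{4} as a minor, and since treewidth is minor-monotone, tw(G) ≥ tw(K_{4}) = 3. Combining the bounds, tw(G) = 3.

3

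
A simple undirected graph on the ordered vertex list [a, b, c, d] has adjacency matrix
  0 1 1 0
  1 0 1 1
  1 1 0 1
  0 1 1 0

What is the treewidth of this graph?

A width-2 tree decomposition is:
Bags: B1 = {b, c, d}  B2 = {a, b, c}
Tree: B1–B2
Each bag holds 3 vertices, so the decomposition has width 2, which upper-bounds the treewidth. On the other hand G contains the 3-clique {b, c, d}. A clique must lie in a single bag of any decomposition, so no decomposition can have width below 2. Hence tw(G) = 2 exactly.

2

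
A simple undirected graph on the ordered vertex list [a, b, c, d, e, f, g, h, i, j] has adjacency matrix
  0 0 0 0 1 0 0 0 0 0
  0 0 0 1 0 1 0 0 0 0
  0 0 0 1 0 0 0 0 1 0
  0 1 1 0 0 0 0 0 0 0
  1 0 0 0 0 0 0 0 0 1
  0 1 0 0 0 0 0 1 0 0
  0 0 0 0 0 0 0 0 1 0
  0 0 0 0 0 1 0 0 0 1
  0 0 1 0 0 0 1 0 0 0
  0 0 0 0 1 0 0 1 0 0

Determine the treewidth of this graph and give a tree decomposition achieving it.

Treewidth 1.
One such decomposition:
Bags: B1 = {g, i}  B2 = {c, i}  B3 = {c, d}  B4 = {b, d}  B5 = {b, f}  B6 = {f, h}  B7 = {h, j}  B8 = {e, j}  B9 = {a, e}
Tree: B1–B2, B2–B3, B3–B4, B4–B5, B5–B6, B6–B7, B7–B8, B8–B9

The largest bag has 2 vertices, giving width 1; this decomposition certifies tw(G) ≤ 1. Any graph with an edge has treewidth ≥ 1, and G has the edge g–i. Therefore the treewidth is 1.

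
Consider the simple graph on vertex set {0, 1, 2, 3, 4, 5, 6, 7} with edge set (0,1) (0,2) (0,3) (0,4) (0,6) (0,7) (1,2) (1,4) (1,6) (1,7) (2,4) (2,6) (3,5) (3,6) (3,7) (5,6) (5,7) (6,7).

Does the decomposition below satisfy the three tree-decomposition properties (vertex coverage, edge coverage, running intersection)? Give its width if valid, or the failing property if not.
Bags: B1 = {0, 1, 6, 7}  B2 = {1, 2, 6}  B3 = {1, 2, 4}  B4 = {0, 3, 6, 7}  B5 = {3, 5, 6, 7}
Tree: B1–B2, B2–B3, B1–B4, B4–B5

No — edge (0,2) lies in no bag.

A tree decomposition must satisfy three properties: every vertex lies in some bag; for every edge, both endpoints lie together in some bag; and for every vertex, the bags containing it form a connected subtree. Here edge (0,2) lies in no bag, so the decomposition is invalid.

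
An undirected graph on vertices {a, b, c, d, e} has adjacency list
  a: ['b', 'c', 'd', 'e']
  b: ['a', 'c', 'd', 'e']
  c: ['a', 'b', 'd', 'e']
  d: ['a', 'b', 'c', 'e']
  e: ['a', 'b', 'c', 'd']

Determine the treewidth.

A width-4 tree decomposition is:
Bags: B1 = {a, b, c, d, e}
Tree: (single bag)
A single bag containing all 5 vertices is trivially a valid decomposition of width 4. On the other hand G contains the 5-clique {a, b, c, d, e}. A clique must lie in a single bag of any decomposition, so no decomposition can have width below 4. The upper and lower bounds meet at 4, so that is the treewidth.

4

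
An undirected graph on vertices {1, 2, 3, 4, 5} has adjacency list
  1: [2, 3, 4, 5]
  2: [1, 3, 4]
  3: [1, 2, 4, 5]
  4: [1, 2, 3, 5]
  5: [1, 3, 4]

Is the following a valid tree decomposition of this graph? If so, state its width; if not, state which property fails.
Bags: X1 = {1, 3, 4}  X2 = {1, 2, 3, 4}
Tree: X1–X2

No — vertex 5 appears in no bag.

A tree decomposition must satisfy three properties: every vertex lies in some bag; for every edge, both endpoints lie together in some bag; and for every vertex, the bags containing it form a connected subtree. Here vertex 5 appears in no bag, so the decomposition is invalid.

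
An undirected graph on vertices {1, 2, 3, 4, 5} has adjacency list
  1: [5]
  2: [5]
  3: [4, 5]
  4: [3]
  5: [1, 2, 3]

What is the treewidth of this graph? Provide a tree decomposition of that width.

The largest bag has 2 vertices, giving width 1; this decomposition certifies tw(G) ≤ 1. Since G has at least one edge (e.g. 5–3), it is not an edgeless graph, so tw(G) ≥ 1. Hence tw(G) = 1 exactly.

Treewidth 1.
One optimal decomposition is:
Bags: B1 = {3, 5}  B2 = {1, 5}  B3 = {2, 5}  B4 = {3, 4}
Tree: B1–B2, B1–B3, B1–B4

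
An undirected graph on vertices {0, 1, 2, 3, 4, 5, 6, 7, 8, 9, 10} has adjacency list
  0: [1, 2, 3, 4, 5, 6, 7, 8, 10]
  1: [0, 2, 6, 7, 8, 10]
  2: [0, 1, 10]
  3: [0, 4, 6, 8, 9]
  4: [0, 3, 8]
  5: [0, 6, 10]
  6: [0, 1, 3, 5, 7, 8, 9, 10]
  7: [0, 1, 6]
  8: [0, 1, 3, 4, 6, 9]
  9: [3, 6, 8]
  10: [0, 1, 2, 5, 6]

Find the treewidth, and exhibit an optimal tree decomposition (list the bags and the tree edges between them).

Treewidth 3.
Bags: B1 = {0, 1, 6, 8}  B2 = {0, 3, 6, 8}  B3 = {0, 1, 6, 10}  B4 = {0, 1, 2, 10}  B5 = {0, 3, 4, 8}  B6 = {0, 1, 6, 7}  B7 = {3, 6, 8, 9}  B8 = {0, 5, 6, 10}
Tree: B1–B2, B1–B3, B3–B4, B2–B5, B3–B6, B2–B7, B3–B8

Each bag holds 4 vertices, so the decomposition has width 3, which upper-bounds the treewidth. For the lower bound, the 4 vertices {0, 1, 2, 10} are pairwise adjacent, and any tree decomposition puts a clique entirely inside one bag — forcing width ≥ 3. Combining the bounds, tw(G) = 3.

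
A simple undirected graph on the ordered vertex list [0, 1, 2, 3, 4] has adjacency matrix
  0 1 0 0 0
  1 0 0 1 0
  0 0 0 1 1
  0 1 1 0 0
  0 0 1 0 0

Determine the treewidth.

1

A width-1 tree decomposition is:
Bags: B1 = {1, 3}  B2 = {2, 3}  B3 = {0, 1}  B4 = {2, 4}
Tree: B1–B2, B1–B3, B2–B4
Each bag holds 2 vertices, so the decomposition has width 1, which upper-bounds the treewidth. Any graph with an edge has treewidth ≥ 1, and G has the edge 3–1. The upper and lower bounds meet at 1, so that is the treewidth.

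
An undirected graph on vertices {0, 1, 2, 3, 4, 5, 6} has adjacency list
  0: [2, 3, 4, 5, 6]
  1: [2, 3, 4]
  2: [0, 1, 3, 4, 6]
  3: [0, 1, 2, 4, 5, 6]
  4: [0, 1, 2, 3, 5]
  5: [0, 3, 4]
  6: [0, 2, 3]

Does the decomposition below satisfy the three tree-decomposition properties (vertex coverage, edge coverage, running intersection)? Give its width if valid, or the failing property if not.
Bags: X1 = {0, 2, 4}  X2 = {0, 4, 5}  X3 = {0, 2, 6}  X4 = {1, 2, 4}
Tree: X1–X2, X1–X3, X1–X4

No — vertex 3 appears in no bag.

A tree decomposition must satisfy three properties: every vertex lies in some bag; for every edge, both endpoints lie together in some bag; and for every vertex, the bags containing it form a connected subtree. Here vertex 3 appears in no bag, so the decomposition is invalid.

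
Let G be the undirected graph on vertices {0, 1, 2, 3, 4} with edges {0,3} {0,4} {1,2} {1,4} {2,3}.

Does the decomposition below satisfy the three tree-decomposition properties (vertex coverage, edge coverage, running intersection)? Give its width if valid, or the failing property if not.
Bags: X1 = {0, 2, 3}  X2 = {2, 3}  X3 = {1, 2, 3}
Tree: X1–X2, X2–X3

A tree decomposition must satisfy three properties: every vertex lies in some bag; for every edge, both endpoints lie together in some bag; and for every vertex, the bags containing it form a connected subtree. Here vertex 4 appears in no bag, so the decomposition is invalid.

No — vertex 4 appears in no bag.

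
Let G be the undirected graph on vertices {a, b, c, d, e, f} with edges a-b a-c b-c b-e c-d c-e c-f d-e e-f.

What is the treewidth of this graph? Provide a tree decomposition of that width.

Every bag has size at most 3, so the width is 3 − 1 = 2 and tw(G) ≤ 2. On the other hand G contains the 3-clique {c, d, e}. A clique must lie in a single bag of any decomposition, so no decomposition can have width below 2. The upper and lower bounds meet at 2, so that is the treewidth.

Treewidth 2.
One such decomposition:
Bags: B1 = {c, e, f}  B2 = {c, d, e}  B3 = {b, c, e}  B4 = {a, b, c}
Tree: B1–B2, B1–B3, B3–B4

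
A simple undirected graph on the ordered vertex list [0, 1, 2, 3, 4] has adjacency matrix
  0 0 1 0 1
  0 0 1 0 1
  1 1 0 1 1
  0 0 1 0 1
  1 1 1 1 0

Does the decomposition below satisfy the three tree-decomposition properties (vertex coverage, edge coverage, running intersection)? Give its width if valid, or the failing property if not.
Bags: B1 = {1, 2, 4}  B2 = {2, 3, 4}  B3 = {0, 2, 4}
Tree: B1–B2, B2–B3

Vertex coverage: the bags together contain {0, 1, 2, 3, 4}, the full vertex set. Edge coverage: each edge of G has both endpoints in at least one bag. Running intersection: for every vertex, the bags containing it form a connected subtree. All three properties hold, so this is a valid tree decomposition of width max|bag| − 1 = 2, and hence tw(G) ≤ 2.

Yes; width 2.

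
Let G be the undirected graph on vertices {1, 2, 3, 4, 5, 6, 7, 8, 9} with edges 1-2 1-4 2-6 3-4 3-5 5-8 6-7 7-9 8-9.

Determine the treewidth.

A width-2 tree decomposition is:
Bags: B1 = {2, 6, 7}  B2 = {2, 7, 9}  B3 = {2, 8, 9}  B4 = {2, 5, 8}  B5 = {2, 3, 5}  B6 = {2, 3, 4}  B7 = {1, 2, 4}
Tree: B1–B2, B2–B3, B3–B4, B4–B5, B5–B6, B6–B7
Every bag has size at most 3, so the width is 3 − 1 = 2 and tw(G) ≤ 2. For the lower bound, G contains the cycle 2–6–7–9–8–5–3–4–1–2, so G is not a forest; only forests have treewidth ≤ 1, hence tw(G) ≥ 2. Hence tw(G) = 2 exactly.

2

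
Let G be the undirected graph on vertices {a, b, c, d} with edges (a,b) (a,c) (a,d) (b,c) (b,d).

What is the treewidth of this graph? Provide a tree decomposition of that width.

Each bag holds 3 vertices, so the decomposition has width 2, which upper-bounds the treewidth. For the lower bound, the 3 vertices {a, b, d} are pairwise adjacent, and any tree decomposition puts a clique entirely inside one bag — forcing width ≥ 2. The upper and lower bounds meet at 2, so that is the treewidth.

Treewidth 2.
One such decomposition:
Bags: B1 = {a, b, d}  B2 = {a, b, c}
Tree: B1–B2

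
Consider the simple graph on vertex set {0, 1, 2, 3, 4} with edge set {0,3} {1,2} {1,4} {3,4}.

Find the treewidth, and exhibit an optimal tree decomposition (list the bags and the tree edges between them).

Treewidth 1.
Bags: B1 = {1, 2}  B2 = {1, 4}  B3 = {3, 4}  B4 = {0, 3}
Tree: B1–B2, B2–B3, B3–B4

Each bag holds 2 vertices, so the decomposition has width 1, which upper-bounds the treewidth. Since G has at least one edge (e.g. 2–1), it is not an edgeless graph, so tw(G) ≥ 1. The upper and lower bounds meet at 1, so that is the treewidth.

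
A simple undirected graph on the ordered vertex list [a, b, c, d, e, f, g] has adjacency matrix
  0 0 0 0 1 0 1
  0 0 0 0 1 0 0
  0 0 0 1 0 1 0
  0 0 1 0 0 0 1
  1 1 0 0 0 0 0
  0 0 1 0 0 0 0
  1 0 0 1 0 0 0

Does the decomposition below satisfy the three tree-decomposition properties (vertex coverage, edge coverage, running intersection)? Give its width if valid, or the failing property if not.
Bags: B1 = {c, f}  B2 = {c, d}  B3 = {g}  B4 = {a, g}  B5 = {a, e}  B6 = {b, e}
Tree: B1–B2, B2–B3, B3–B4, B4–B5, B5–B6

No — edge (d,g) lies in no bag.

A tree decomposition must satisfy three properties: every vertex lies in some bag; for every edge, both endpoints lie together in some bag; and for every vertex, the bags containing it form a connected subtree. Here edge (d,g) lies in no bag, so the decomposition is invalid.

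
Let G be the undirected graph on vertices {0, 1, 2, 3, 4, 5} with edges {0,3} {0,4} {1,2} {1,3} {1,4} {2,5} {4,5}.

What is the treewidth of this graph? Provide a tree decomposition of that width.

Treewidth 2.
One optimal decomposition is:
Bags: B1 = {0, 3, 4}  B2 = {1, 3, 4}  B3 = {1, 4, 5}  B4 = {1, 2, 5}
Tree: B1–B2, B2–B3, B3–B4

Every bag has size at most 3, so the width is 3 − 1 = 2 and tw(G) ≤ 2. Since 0–3–1–4–0 is a cycle in G, G is not acyclic. Forests are exactly the graphs of treewidth ≤ 1, so tw(G) ≥ 2. Therefore the treewidth is 2.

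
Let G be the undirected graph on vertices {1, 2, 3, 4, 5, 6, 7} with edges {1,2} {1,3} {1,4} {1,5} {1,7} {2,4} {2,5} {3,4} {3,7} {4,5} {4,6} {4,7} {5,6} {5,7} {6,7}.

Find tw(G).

3

A width-3 tree decomposition is:
Bags: B1 = {1, 4, 5, 7}  B2 = {1, 2, 4, 5}  B3 = {4, 5, 6, 7}  B4 = {1, 3, 4, 7}
Tree: B1–B2, B1–B3, B1–B4
The largest bag has 4 vertices, giving width 3; this decomposition certifies tw(G) ≤ 3. Conversely, {1, 3, 4, 7} is a clique of size 4, and the vertices of any clique must share a bag in every tree decomposition; so some bag has ≥ 4 vertices and tw(G) ≥ 3. Combining the bounds, tw(G) = 3.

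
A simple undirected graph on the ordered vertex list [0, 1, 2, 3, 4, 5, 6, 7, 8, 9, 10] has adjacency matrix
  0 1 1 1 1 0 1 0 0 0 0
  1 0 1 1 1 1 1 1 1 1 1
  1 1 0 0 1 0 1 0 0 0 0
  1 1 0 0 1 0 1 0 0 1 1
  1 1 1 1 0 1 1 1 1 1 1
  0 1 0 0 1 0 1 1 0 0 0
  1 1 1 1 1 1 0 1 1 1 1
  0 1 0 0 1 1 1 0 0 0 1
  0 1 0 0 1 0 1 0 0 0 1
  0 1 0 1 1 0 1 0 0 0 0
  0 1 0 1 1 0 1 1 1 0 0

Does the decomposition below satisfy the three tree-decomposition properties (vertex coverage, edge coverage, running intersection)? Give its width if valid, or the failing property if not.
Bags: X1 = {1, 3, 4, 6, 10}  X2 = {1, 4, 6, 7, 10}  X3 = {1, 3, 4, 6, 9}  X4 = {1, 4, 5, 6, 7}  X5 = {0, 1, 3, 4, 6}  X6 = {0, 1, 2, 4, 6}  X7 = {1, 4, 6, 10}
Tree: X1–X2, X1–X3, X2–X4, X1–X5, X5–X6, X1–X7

A tree decomposition must satisfy three properties: every vertex lies in some bag; for every edge, both endpoints lie together in some bag; and for every vertex, the bags containing it form a connected subtree. Here vertex 8 appears in no bag, so the decomposition is invalid.

No — vertex 8 appears in no bag.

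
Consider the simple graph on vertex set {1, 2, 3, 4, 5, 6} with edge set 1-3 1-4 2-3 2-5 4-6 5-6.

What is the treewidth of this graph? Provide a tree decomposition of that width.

Treewidth 2.
One optimal decomposition is:
Bags: B1 = {1, 4, 6}  B2 = {1, 5, 6}  B3 = {1, 2, 5}  B4 = {1, 2, 3}
Tree: B1–B2, B2–B3, B3–B4

Every bag has size at most 3, so the width is 3 − 1 = 2 and tw(G) ≤ 2. Since 1–4–6–5–2–3–1 is a cycle in G, G is not acyclic. Forests are exactly the graphs of treewidth ≤ 1, so tw(G) ≥ 2. Combining the bounds, tw(G) = 2.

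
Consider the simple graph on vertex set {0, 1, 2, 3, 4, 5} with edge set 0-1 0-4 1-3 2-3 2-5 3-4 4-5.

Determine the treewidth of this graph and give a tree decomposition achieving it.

Treewidth 2.
Bags: B1 = {0, 1, 3}  B2 = {0, 3, 4}  B3 = {2, 3, 4}  B4 = {2, 4, 5}
Tree: B1–B2, B2–B3, B3–B4

Each bag holds 3 vertices, so the decomposition has width 2, which upper-bounds the treewidth. The edges 1–0–4–3–1 form a cycle, so G is not a tree and its treewidth is at least 2. The upper and lower bounds meet at 2, so that is the treewidth.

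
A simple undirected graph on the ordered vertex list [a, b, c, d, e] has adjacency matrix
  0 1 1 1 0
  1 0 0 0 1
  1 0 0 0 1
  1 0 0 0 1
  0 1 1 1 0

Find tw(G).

A width-2 tree decomposition is:
Bags: B1 = {a, d, e}  B2 = {a, c, e}  B3 = {a, b, e}
Tree: B1–B2, B2–B3
Every bag has size at most 3, so the width is 3 − 1 = 2 and tw(G) ≤ 2. Since a–d–e–c–a is a cycle in G, G is not acyclic. Forests are exactly the graphs of treewidth ≤ 1, so tw(G) ≥ 2. Therefore the treewidth is 2.

2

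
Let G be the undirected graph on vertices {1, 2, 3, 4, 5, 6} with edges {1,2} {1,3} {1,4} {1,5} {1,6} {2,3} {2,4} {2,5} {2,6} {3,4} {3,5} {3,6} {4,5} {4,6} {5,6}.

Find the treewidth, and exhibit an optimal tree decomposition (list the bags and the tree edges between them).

With just one bag of size 6, the width is 6 − 1 = 5, so tw(G) ≤ 5. For the lower bound, the 6 vertices {1, 2, 3, 4, 5, 6} are pairwise adjacent, and any tree decomposition puts a clique entirely inside one bag — forcing width ≥ 5. Therefore the treewidth is 5.

Treewidth 5.
One such decomposition:
Bags: B1 = {1, 2, 3, 4, 5, 6}
Tree: (single bag)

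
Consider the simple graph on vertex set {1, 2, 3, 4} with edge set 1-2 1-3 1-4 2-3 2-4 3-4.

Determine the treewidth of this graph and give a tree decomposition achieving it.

A single bag containing all 4 vertices is trivially a valid decomposition of width 3. On the other hand G contains the 4-clique {1, 2, 3, 4}. A clique must lie in a single bag of any decomposition, so no decomposition can have width below 3. The upper and lower bounds meet at 3, so that is the treewidth.

Treewidth 3.
One such decomposition:
Bags: B1 = {1, 2, 3, 4}
Tree: (single bag)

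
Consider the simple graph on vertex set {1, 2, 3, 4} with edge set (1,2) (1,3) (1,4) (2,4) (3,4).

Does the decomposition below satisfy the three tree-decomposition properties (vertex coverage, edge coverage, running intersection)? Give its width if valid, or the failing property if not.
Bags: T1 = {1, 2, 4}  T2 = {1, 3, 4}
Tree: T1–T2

Yes; width 2.

Every vertex of G appears in some bag (union = {1, 2, 3, 4}); every edge is covered by a bag; and for each vertex v the set of bags containing v is connected in the bag tree. The decomposition is therefore valid. The largest bag has 3 vertices, so the width is 2.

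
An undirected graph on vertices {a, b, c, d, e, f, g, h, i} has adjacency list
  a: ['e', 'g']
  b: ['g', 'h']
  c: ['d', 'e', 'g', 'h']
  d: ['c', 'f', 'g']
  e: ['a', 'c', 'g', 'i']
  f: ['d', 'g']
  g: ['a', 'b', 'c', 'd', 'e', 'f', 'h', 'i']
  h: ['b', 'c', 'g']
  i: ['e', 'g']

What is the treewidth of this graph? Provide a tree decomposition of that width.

Treewidth 2.
One optimal decomposition is:
Bags: B1 = {c, e, g}  B2 = {c, d, g}  B3 = {a, e, g}  B4 = {c, g, h}  B5 = {b, g, h}  B6 = {d, f, g}  B7 = {e, g, i}
Tree: B1–B2, B1–B3, B2–B4, B4–B5, B2–B6, B1–B7

Each bag holds 3 vertices, so the decomposition has width 2, which upper-bounds the treewidth. For the lower bound, the 3 vertices {d, f, g} are pairwise adjacent, and any tree decomposition puts a clique entirely inside one bag — forcing width ≥ 2. The upper and lower bounds meet at 2, so that is the treewidth.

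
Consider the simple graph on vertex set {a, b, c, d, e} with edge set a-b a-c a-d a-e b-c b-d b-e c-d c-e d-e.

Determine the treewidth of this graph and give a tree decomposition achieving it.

With just one bag of size 5, the width is 5 − 1 = 4, so tw(G) ≤ 4. On the other hand G contains the 5-clique {a, b, c, d, e}. A clique must lie in a single bag of any decomposition, so no decomposition can have width below 4. The upper and lower bounds meet at 4, so that is the treewidth.

Treewidth 4.
One such decomposition:
Bags: B1 = {a, b, c, d, e}
Tree: (single bag)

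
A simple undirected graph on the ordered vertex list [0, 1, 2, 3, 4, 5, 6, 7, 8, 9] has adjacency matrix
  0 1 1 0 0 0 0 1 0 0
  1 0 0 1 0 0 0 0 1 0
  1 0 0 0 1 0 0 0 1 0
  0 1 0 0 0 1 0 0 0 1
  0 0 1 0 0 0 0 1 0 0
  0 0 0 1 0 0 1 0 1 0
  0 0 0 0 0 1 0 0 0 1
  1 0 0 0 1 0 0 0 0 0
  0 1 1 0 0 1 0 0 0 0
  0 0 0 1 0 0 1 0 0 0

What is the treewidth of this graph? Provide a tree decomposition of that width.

The largest bag has 3 vertices, giving width 2; this decomposition certifies tw(G) ≤ 2. For the lower bound, G contains the cycle 7–4–2–0–7, so G is not a forest; only forests have treewidth ≤ 1, hence tw(G) ≥ 2. Hence tw(G) = 2 exactly.

Treewidth 2.
One optimal decomposition is:
Bags: B1 = {0, 4, 7}  B2 = {0, 2, 4}  B3 = {0, 1, 2}  B4 = {1, 2, 8}  B5 = {1, 3, 8}  B6 = {3, 5, 8}  B7 = {3, 5, 9}  B8 = {5, 6, 9}
Tree: B1–B2, B2–B3, B3–B4, B4–B5, B5–B6, B6–B7, B7–B8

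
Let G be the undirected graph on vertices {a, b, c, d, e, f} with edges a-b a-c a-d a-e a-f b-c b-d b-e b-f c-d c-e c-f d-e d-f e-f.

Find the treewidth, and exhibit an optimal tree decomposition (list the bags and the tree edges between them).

Treewidth 5.
One optimal decomposition is:
Bags: B1 = {a, b, c, d, e, f}
Tree: (single bag)

A single bag containing all 6 vertices is trivially a valid decomposition of width 5. On the other hand G contains the 6-clique {a, b, c, d, e, f}. A clique must lie in a single bag of any decomposition, so no decomposition can have width below 5. The upper and lower bounds meet at 5, so that is the treewidth.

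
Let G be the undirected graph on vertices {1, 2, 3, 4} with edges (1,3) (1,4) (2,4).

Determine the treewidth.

1

A width-1 tree decomposition is:
Bags: B1 = {2, 4}  B2 = {1, 4}  B3 = {1, 3}
Tree: B1–B2, B2–B3
Each bag holds 2 vertices, so the decomposition has width 1, which upper-bounds the treewidth. Since G has at least one edge (e.g. 2–4), it is not an edgeless graph, so tw(G) ≥ 1. The upper and lower bounds meet at 1, so that is the treewidth.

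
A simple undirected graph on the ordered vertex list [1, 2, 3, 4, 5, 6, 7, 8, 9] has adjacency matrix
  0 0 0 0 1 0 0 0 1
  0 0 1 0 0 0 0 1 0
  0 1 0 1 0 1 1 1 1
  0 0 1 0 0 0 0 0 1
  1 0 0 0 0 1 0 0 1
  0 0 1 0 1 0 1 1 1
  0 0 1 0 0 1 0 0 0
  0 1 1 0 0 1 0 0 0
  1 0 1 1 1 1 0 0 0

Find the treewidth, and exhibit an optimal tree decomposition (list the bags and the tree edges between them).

Treewidth 2.
Bags: B1 = {3, 6, 9}  B2 = {3, 6, 7}  B3 = {3, 4, 9}  B4 = {3, 6, 8}  B5 = {5, 6, 9}  B6 = {2, 3, 8}  B7 = {1, 5, 9}
Tree: B1–B2, B1–B3, B1–B4, B1–B5, B4–B6, B5–B7

Each bag holds 3 vertices, so the decomposition has width 2, which upper-bounds the treewidth. On the other hand G contains the 3-clique {1, 5, 9}. A clique must lie in a single bag of any decomposition, so no decomposition can have width below 2. Therefore the treewidth is 2.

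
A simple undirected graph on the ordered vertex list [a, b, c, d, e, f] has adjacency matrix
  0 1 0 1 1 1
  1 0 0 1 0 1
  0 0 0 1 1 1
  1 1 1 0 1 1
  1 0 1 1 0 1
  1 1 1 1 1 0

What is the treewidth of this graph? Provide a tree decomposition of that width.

Treewidth 3.
Bags: B1 = {a, b, d, f}  B2 = {a, d, e, f}  B3 = {c, d, e, f}
Tree: B1–B2, B2–B3

Every bag has size at most 4, so the width is 4 − 1 = 3 and tw(G) ≤ 3. For the lower bound, the 4 vertices {c, d, e, f} are pairwise adjacent, and any tree decomposition puts a clique entirely inside one bag — forcing width ≥ 3. Hence tw(G) = 3 exactly.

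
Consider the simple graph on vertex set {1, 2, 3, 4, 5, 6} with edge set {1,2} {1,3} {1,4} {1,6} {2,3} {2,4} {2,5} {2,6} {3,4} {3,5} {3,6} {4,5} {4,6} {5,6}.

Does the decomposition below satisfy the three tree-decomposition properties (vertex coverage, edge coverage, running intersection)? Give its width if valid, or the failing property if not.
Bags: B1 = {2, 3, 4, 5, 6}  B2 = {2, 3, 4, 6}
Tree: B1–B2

No — vertex 1 appears in no bag.

A tree decomposition must satisfy three properties: every vertex lies in some bag; for every edge, both endpoints lie together in some bag; and for every vertex, the bags containing it form a connected subtree. Here vertex 1 appears in no bag, so the decomposition is invalid.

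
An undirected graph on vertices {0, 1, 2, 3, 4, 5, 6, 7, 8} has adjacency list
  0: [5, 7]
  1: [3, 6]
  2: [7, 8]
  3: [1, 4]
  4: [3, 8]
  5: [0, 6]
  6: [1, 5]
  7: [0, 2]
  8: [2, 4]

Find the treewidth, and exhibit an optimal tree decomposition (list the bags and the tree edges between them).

Each bag holds 3 vertices, so the decomposition has width 2, which upper-bounds the treewidth. The edges 3–4–8–2–7–0–5–6–1–3 form a cycle, so G is not a tree and its treewidth is at least 2. Combining the bounds, tw(G) = 2.

Treewidth 2.
One such decomposition:
Bags: B1 = {3, 4, 8}  B2 = {2, 3, 8}  B3 = {2, 3, 7}  B4 = {0, 3, 7}  B5 = {0, 3, 5}  B6 = {3, 5, 6}  B7 = {1, 3, 6}
Tree: B1–B2, B2–B3, B3–B4, B4–B5, B5–B6, B6–B7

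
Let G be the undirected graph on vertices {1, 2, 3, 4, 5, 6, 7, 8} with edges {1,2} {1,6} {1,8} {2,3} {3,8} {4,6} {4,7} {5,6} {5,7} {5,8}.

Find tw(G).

2

A width-2 tree decomposition is:
Bags: B1 = {1, 2, 3}  B2 = {1, 3, 8}  B3 = {1, 6, 8}  B4 = {5, 6, 8}  B5 = {4, 5, 6}  B6 = {4, 5, 7}
Tree: B1–B2, B2–B3, B3–B4, B4–B5, B5–B6
The largest bag has 3 vertices, giving width 2; this decomposition certifies tw(G) ≤ 2. Since 2–3–8–1–2 is a cycle in G, G is not acyclic. Forests are exactly the graphs of treewidth ≤ 1, so tw(G) ≥ 2. Hence tw(G) = 2 exactly.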